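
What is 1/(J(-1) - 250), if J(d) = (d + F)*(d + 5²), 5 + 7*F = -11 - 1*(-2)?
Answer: -1/322 ≈ -0.0031056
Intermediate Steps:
F = -2 (F = -5/7 + (-11 - 1*(-2))/7 = -5/7 + (-11 + 2)/7 = -5/7 + (⅐)*(-9) = -5/7 - 9/7 = -2)
J(d) = (-2 + d)*(25 + d) (J(d) = (d - 2)*(d + 5²) = (-2 + d)*(d + 25) = (-2 + d)*(25 + d))
1/(J(-1) - 250) = 1/((-50 + (-1)² + 23*(-1)) - 250) = 1/((-50 + 1 - 23) - 250) = 1/(-72 - 250) = 1/(-322) = -1/322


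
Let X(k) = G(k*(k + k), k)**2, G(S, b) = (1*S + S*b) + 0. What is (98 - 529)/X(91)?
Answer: -431/2321673879616 ≈ -1.8564e-10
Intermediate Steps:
G(S, b) = S + S*b (G(S, b) = (S + S*b) + 0 = S + S*b)
X(k) = 4*k**4*(1 + k)**2 (X(k) = ((k*(k + k))*(1 + k))**2 = ((k*(2*k))*(1 + k))**2 = ((2*k**2)*(1 + k))**2 = (2*k**2*(1 + k))**2 = 4*k**4*(1 + k)**2)
(98 - 529)/X(91) = (98 - 529)/((4*91**4*(1 + 91)**2)) = -431/(4*68574961*92**2) = -431/(4*68574961*8464) = -431/2321673879616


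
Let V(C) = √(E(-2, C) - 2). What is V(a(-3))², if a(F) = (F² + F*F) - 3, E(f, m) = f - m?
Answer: -19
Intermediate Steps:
a(F) = -3 + 2*F² (a(F) = (F² + F²) - 3 = 2*F² - 3 = -3 + 2*F²)
V(C) = √(-4 - C) (V(C) = √((-2 - C) - 2) = √(-4 - C))
V(a(-3))² = (√(-4 - (-3 + 2*(-3)²)))² = (√(-4 - (-3 + 2*9)))² = (√(-4 - (-3 + 18)))² = (√(-4 - 1*15))² = (√(-4 - 15))² = (√(-19))² = (I*√19)² = -19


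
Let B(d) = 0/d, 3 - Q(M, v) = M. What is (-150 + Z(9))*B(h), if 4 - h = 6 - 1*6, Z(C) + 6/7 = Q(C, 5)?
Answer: 0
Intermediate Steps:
Q(M, v) = 3 - M
Z(C) = 15/7 - C (Z(C) = -6/7 + (3 - C) = 15/7 - C)
h = 4 (h = 4 - (6 - 1*6) = 4 - (6 - 6) = 4 - 1*0 = 4 + 0 = 4)
B(d) = 0
(-150 + Z(9))*B(h) = (-150 + (15/7 - 1*9))*0 = (-150 + (15/7 - 9))*0 = (-150 - 48/7)*0 = -1098/7*0 = 0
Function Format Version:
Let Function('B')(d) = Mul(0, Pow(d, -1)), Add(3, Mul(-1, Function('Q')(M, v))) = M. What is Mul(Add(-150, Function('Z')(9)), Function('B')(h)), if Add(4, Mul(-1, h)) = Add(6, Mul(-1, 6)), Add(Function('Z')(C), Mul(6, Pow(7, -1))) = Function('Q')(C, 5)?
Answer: 0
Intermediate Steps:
Function('Q')(M, v) = Add(3, Mul(-1, M))
Function('Z')(C) = Add(Rational(15, 7), Mul(-1, C)) (Function('Z')(C) = Add(Rational(-6, 7), Add(3, Mul(-1, C))) = Add(Rational(15, 7), Mul(-1, C)))
h = 4 (h = Add(4, Mul(-1, Add(6, Mul(-1, 6)))) = Add(4, Mul(-1, Add(6, -6))) = Add(4, Mul(-1, 0)) = Add(4, 0) = 4)
Function('B')(d) = 0
Mul(Add(-150, Function('Z')(9)), Function('B')(h)) = Mul(Add(-150, Add(Rational(15, 7), Mul(-1, 9))), 0) = Mul(Add(-150, Add(Rational(15, 7), -9)), 0) = Mul(Add(-150, Rational(-48, 7)), 0) = Mul(Rational(-1098, 7), 0) = 0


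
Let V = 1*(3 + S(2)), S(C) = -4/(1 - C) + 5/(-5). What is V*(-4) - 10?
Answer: -34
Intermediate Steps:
S(C) = -1 - 4/(1 - C) (S(C) = -4/(1 - C) + 5*(-1/5) = -4/(1 - C) - 1 = -1 - 4/(1 - C))
V = 6 (V = 1*(3 + (5 - 1*2)/(-1 + 2)) = 1*(3 + (5 - 2)/1) = 1*(3 + 1*3) = 1*(3 + 3) = 1*6 = 6)
V*(-4) - 10 = 6*(-4) - 10 = -24 - 10 = -34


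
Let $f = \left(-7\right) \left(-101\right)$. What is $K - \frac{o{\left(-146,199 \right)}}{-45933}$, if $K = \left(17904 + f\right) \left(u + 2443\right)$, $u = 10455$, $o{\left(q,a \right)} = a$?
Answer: $\frac{11025972194773}{45933} \approx 2.4004 \cdot 10^{8}$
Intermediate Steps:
$f = 707$
$K = 240044678$ ($K = \left(17904 + 707\right) \left(10455 + 2443\right) = 18611 \cdot 12898 = 240044678$)
$K - \frac{o{\left(-146,199 \right)}}{-45933} = 240044678 - \frac{199}{-45933} = 240044678 - 199 \left(- \frac{1}{45933}\right) = 240044678 - - \frac{199}{45933} = 240044678 + \frac{199}{45933} = \frac{11025972194773}{45933}$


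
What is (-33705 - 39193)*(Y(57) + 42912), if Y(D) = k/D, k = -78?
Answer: -59433885196/19 ≈ -3.1281e+9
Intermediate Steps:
Y(D) = -78/D
(-33705 - 39193)*(Y(57) + 42912) = (-33705 - 39193)*(-78/57 + 42912) = -72898*(-78*1/57 + 42912) = -72898*(-26/19 + 42912) = -72898*815302/19 = -59433885196/19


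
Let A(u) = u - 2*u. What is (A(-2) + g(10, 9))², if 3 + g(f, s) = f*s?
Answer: 7921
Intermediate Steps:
g(f, s) = -3 + f*s
A(u) = -u
(A(-2) + g(10, 9))² = (-1*(-2) + (-3 + 10*9))² = (2 + (-3 + 90))² = (2 + 87)² = 89² = 7921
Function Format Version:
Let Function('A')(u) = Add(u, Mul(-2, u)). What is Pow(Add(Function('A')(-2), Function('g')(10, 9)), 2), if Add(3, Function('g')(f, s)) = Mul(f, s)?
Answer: 7921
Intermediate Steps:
Function('g')(f, s) = Add(-3, Mul(f, s))
Function('A')(u) = Mul(-1, u)
Pow(Add(Function('A')(-2), Function('g')(10, 9)), 2) = Pow(Add(Mul(-1, -2), Add(-3, Mul(10, 9))), 2) = Pow(Add(2, Add(-3, 90)), 2) = Pow(Add(2, 87), 2) = Pow(89, 2) = 7921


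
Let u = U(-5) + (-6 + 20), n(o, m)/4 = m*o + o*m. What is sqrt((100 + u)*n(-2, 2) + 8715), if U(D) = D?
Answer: sqrt(5227) ≈ 72.298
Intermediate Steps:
n(o, m) = 8*m*o (n(o, m) = 4*(m*o + o*m) = 4*(m*o + m*o) = 4*(2*m*o) = 8*m*o)
u = 9 (u = -5 + (-6 + 20) = -5 + 14 = 9)
sqrt((100 + u)*n(-2, 2) + 8715) = sqrt((100 + 9)*(8*2*(-2)) + 8715) = sqrt(109*(-32) + 8715) = sqrt(-3488 + 8715) = sqrt(5227)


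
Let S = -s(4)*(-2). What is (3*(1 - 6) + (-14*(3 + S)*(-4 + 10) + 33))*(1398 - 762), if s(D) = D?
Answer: -576216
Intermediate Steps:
S = 8 (S = -1*4*(-2) = -4*(-2) = 8)
(3*(1 - 6) + (-14*(3 + S)*(-4 + 10) + 33))*(1398 - 762) = (3*(1 - 6) + (-14*(3 + 8)*(-4 + 10) + 33))*(1398 - 762) = (3*(-5) + (-154*6 + 33))*636 = (-15 + (-14*66 + 33))*636 = (-15 + (-924 + 33))*636 = (-15 - 891)*636 = -906*636 = -576216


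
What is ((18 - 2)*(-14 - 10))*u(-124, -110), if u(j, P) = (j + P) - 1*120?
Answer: 135936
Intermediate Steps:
u(j, P) = -120 + P + j (u(j, P) = (P + j) - 120 = -120 + P + j)
((18 - 2)*(-14 - 10))*u(-124, -110) = ((18 - 2)*(-14 - 10))*(-120 - 110 - 124) = (16*(-24))*(-354) = -384*(-354) = 135936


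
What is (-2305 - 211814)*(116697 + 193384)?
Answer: -66394233639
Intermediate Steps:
(-2305 - 211814)*(116697 + 193384) = -214119*310081 = -66394233639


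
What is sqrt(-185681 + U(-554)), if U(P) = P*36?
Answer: 25*I*sqrt(329) ≈ 453.46*I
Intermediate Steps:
U(P) = 36*P
sqrt(-185681 + U(-554)) = sqrt(-185681 + 36*(-554)) = sqrt(-185681 - 19944) = sqrt(-205625) = 25*I*sqrt(329)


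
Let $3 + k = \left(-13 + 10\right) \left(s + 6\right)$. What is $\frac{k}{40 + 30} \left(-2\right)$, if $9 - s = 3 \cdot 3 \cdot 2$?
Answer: $- \frac{6}{35} \approx -0.17143$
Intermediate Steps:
$s = -9$ ($s = 9 - 3 \cdot 3 \cdot 2 = 9 - 9 \cdot 2 = 9 - 18 = -9$)
$k = 6$ ($k = -3 + \left(-13 + 10\right) \left(-9 + 6\right) = -3 - -9 = -3 + 9 = 6$)
$\frac{k}{40 + 30} \left(-2\right) = \frac{1}{40 + 30} \cdot 6 \left(-2\right) = \frac{1}{70} \cdot 6 \left(-2\right) = \frac{3}{35} \left(-2\right) = - \frac{6}{35}$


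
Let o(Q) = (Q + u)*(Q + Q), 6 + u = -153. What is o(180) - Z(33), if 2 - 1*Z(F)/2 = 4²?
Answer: 7588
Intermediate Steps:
u = -159 (u = -6 - 153 = -159)
Z(F) = -28 (Z(F) = 4 - 2*4² = 4 - 2*16 = 4 - 32 = -28)
o(Q) = 2*Q*(-159 + Q) (o(Q) = (Q - 159)*(Q + Q) = (-159 + Q)*(2*Q) = 2*Q*(-159 + Q))
o(180) - Z(33) = 2*180*(-159 + 180) - 1*(-28) = 2*180*21 + 28 = 7560 + 28 = 7588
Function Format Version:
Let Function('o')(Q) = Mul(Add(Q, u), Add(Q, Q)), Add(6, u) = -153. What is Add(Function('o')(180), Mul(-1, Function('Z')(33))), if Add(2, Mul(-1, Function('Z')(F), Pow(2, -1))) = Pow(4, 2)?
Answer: 7588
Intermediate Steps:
u = -159 (u = Add(-6, -153) = -159)
Function('Z')(F) = -28 (Function('Z')(F) = Add(4, Mul(-2, Pow(4, 2))) = Add(4, Mul(-2, 16)) = Add(4, -32) = -28)
Function('o')(Q) = Mul(2, Q, Add(-159, Q)) (Function('o')(Q) = Mul(Add(Q, -159), Add(Q, Q)) = Mul(Add(-159, Q), Mul(2, Q)) = Mul(2, Q, Add(-159, Q)))
Add(Function('o')(180), Mul(-1, Function('Z')(33))) = Add(Mul(2, 180, Add(-159, 180)), Mul(-1, -28)) = Add(Mul(2, 180, 21), 28) = Add(7560, 28) = 7588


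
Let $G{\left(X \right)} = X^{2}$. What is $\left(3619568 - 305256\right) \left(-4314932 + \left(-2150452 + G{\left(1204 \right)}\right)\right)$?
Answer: $-16623820071616$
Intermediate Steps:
$\left(3619568 - 305256\right) \left(-4314932 + \left(-2150452 + G{\left(1204 \right)}\right)\right) = \left(3619568 - 305256\right) \left(-4314932 - \left(2150452 - 1204^{2}\right)\right) = 3314312 \left(-4314932 + \left(-2150452 + 1449616\right)\right) = 3314312 \left(-4314932 - 700836\right) = 3314312 \left(-5015768\right) = -16623820071616$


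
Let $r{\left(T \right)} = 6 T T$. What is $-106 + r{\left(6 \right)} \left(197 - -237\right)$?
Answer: $93638$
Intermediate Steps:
$r{\left(T \right)} = 6 T^{2}$
$-106 + r{\left(6 \right)} \left(197 - -237\right) = -106 + 6 \cdot 6^{2} \left(197 - -237\right) = -106 + 6 \cdot 36 \left(197 + 237\right) = -106 + 216 \cdot 434 = -106 + 93744 = 93638$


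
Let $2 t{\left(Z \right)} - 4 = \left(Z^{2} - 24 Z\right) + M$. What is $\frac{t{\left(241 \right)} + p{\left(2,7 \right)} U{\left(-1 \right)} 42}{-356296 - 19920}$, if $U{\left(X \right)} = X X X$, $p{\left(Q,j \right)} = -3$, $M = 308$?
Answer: $- \frac{52861}{752432} \approx -0.070253$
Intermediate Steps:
$U{\left(X \right)} = X^{3}$ ($U{\left(X \right)} = X^{2} X = X^{3}$)
$t{\left(Z \right)} = 156 + \frac{Z^{2}}{2} - 12 Z$ ($t{\left(Z \right)} = 2 + \frac{\left(Z^{2} - 24 Z\right) + 308}{2} = 2 + \frac{308 + Z^{2} - 24 Z}{2} = 2 + \left(154 + \frac{Z^{2}}{2} - 12 Z\right) = 156 + \frac{Z^{2}}{2} - 12 Z$)
$\frac{t{\left(241 \right)} + p{\left(2,7 \right)} U{\left(-1 \right)} 42}{-356296 - 19920} = \frac{\left(156 + \frac{241^{2}}{2} - 2892\right) + - 3 \left(-1\right)^{3} \cdot 42}{-356296 - 19920} = \frac{\left(156 + \frac{1}{2} \cdot 58081 - 2892\right) + \left(-3\right) \left(-1\right) 42}{-376216} = \left(\left(156 + \frac{58081}{2} - 2892\right) + 3 \cdot 42\right) \left(- \frac{1}{376216}\right) = \left(\frac{52609}{2} + 126\right) \left(- \frac{1}{376216}\right) = \frac{52861}{2} \left(- \frac{1}{376216}\right) = - \frac{52861}{752432}$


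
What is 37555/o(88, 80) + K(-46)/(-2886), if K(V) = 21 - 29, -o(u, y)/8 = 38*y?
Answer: -10818917/7018752 ≈ -1.5414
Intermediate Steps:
o(u, y) = -304*y
K(V) = -8
37555/o(88, 80) + K(-46)/(-2886) = 37555/((-304*80)) - 8/(-2886) = 37555/(-24320) - 8*(-1/2886) = 37555*(-1/24320) + 4/1443 = -7511/4864 + 4/1443 = -10818917/7018752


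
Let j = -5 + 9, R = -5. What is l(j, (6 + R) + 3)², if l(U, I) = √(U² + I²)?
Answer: 32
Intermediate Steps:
j = 4
l(U, I) = √(I² + U²)
l(j, (6 + R) + 3)² = (√(((6 - 5) + 3)² + 4²))² = (√((1 + 3)² + 16))² = (√(4² + 16))² = (√(16 + 16))² = (√32)² = (4*√2)² = 32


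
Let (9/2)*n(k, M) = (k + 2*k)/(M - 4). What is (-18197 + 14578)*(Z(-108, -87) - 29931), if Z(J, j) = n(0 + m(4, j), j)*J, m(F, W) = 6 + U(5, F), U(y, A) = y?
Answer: 1407754293/13 ≈ 1.0829e+8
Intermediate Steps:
m(F, W) = 11 (m(F, W) = 6 + 5 = 11)
n(k, M) = 2*k/(3*(-4 + M)) (n(k, M) = 2*((k + 2*k)/(M - 4))/9 = 2*((3*k)/(-4 + M))/9 = 2*(3*k/(-4 + M))/9 = 2*k/(3*(-4 + M)))
Z(J, j) = 22*J/(3*(-4 + j)) (Z(J, j) = (2*(0 + 11)/(3*(-4 + j)))*J = ((⅔)*11/(-4 + j))*J = (22/(3*(-4 + j)))*J = 22*J/(3*(-4 + j)))
(-18197 + 14578)*(Z(-108, -87) - 29931) = (-18197 + 14578)*((22/3)*(-108)/(-4 - 87) - 29931) = -3619*((22/3)*(-108)/(-91) - 29931) = -3619*((22/3)*(-108)*(-1/91) - 29931) = -3619*(792/91 - 29931) = -3619*(-2722929/91) = 1407754293/13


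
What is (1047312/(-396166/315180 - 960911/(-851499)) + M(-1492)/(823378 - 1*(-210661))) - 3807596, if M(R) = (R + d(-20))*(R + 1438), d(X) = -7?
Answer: -23687523824073410658014/1980473288387017 ≈ -1.1961e+7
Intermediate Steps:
M(R) = (-7 + R)*(1438 + R) (M(R) = (R - 7)*(R + 1438) = (-7 + R)*(1438 + R))
(1047312/(-396166/315180 - 960911/(-851499)) + M(-1492)/(823378 - 1*(-210661))) - 3807596 = (1047312/(-396166/315180 - 960911/(-851499)) + (-10066 + (-1492)² + 1431*(-1492))/(823378 - 1*(-210661))) - 3807596 = (1047312/(-396166*1/315180 - 960911*(-1/851499)) + (-10066 + 2226064 - 2135052)/(823378 + 210661)) - 3807596 = (1047312/(-198083/157590 + 960911/851499) + 80946/1034039) - 3807596 = (1047312/(-1915279103/14909747490) + 80946*(1/1034039)) - 3807596 = (1047312*(-14909747490/1915279103) + 80946/1034039) - 3807596 = (-15615157463246880/1915279103 + 80946/1034039) - 3807596 = -16146681653104158276882/1980473288387017 - 3807596 = -23687523824073410658014/1980473288387017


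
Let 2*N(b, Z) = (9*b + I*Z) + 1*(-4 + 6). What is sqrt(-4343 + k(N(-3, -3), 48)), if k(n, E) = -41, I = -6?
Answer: 4*I*sqrt(274) ≈ 66.212*I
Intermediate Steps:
N(b, Z) = 1 - 3*Z + 9*b/2 (N(b, Z) = ((9*b - 6*Z) + 1*(-4 + 6))/2 = ((-6*Z + 9*b) + 1*2)/2 = ((-6*Z + 9*b) + 2)/2 = (2 - 6*Z + 9*b)/2 = 1 - 3*Z + 9*b/2)
sqrt(-4343 + k(N(-3, -3), 48)) = sqrt(-4343 - 41) = sqrt(-4384) = 4*I*sqrt(274)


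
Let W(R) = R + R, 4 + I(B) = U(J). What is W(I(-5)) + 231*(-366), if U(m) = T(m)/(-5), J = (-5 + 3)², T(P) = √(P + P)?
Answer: -84554 - 4*√2/5 ≈ -84555.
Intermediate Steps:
T(P) = √2*√P (T(P) = √(2*P) = √2*√P)
J = 4 (J = (-2)² = 4)
U(m) = -√2*√m/5 (U(m) = (√2*√m)/(-5) = (√2*√m)*(-⅕) = -√2*√m/5)
I(B) = -4 - 2*√2/5 (I(B) = -4 - √2*√4/5 = -4 - ⅕*√2*2 = -4 - 2*√2/5)
W(R) = 2*R
W(I(-5)) + 231*(-366) = 2*(-4 - 2*√2/5) + 231*(-366) = (-8 - 4*√2/5) - 84546 = -84554 - 4*√2/5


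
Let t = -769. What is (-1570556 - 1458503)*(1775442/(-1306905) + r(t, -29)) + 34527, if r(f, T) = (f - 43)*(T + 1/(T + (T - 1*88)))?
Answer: -2268739778519930667/31801355 ≈ -7.1341e+10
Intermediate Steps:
r(f, T) = (-43 + f)*(T + 1/(-88 + 2*T)) (r(f, T) = (-43 + f)*(T + 1/(T + (T - 88))) = (-43 + f)*(T + 1/(T + (-88 + T))) = (-43 + f)*(T + 1/(-88 + 2*T)))
(-1570556 - 1458503)*(1775442/(-1306905) + r(t, -29)) + 34527 = (-1570556 - 1458503)*(1775442/(-1306905) + (-43 - 769 - 86*(-29)² + 3784*(-29) - 88*(-29)*(-769) + 2*(-769)*(-29)²)/(2*(-44 - 29))) + 34527 = -3029059*(1775442*(-1/1306905) + (½)*(-43 - 769 - 86*841 - 109736 - 1962488 + 2*(-769)*841)/(-73)) + 34527 = -3029059*(-591814/435635 + (½)*(-1/73)*(-43 - 769 - 72326 - 109736 - 1962488 - 1293458)) + 34527 = -3029059*(-591814/435635 + (½)*(-1/73)*(-3438820)) + 34527 = -3029059*(-591814/435635 + 1719410/73) + 34527 = -3029059*748991972928/31801355 + 34527 = -2268740876525314752/31801355 + 34527 = -2268739778519930667/31801355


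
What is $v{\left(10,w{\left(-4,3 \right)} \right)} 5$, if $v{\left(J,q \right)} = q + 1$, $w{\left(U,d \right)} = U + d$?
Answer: $0$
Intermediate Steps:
$v{\left(J,q \right)} = 1 + q$
$v{\left(10,w{\left(-4,3 \right)} \right)} 5 = \left(1 + \left(-4 + 3\right)\right) 5 = \left(1 - 1\right) 5 = 0 \cdot 5 = 0$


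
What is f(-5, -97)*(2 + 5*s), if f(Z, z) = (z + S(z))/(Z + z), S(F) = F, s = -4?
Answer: -582/17 ≈ -34.235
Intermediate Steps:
f(Z, z) = 2*z/(Z + z) (f(Z, z) = (z + z)/(Z + z) = (2*z)/(Z + z) = 2*z/(Z + z))
f(-5, -97)*(2 + 5*s) = (2*(-97)/(-5 - 97))*(2 + 5*(-4)) = (2*(-97)/(-102))*(2 - 20) = (2*(-97)*(-1/102))*(-18) = (97/51)*(-18) = -582/17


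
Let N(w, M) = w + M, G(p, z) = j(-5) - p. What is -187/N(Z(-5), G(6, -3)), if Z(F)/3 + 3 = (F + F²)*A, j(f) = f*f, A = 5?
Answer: -187/310 ≈ -0.60323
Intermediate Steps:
j(f) = f²
G(p, z) = 25 - p (G(p, z) = (-5)² - p = 25 - p)
Z(F) = -9 + 15*F + 15*F² (Z(F) = -9 + 3*((F + F²)*5) = -9 + 3*(5*F + 5*F²) = -9 + (15*F + 15*F²) = -9 + 15*F + 15*F²)
N(w, M) = M + w
-187/N(Z(-5), G(6, -3)) = -187/((25 - 1*6) + (-9 + 15*(-5) + 15*(-5)²)) = -187/((25 - 6) + (-9 - 75 + 15*25)) = -187/(19 + (-9 - 75 + 375)) = -187/(19 + 291) = -187/310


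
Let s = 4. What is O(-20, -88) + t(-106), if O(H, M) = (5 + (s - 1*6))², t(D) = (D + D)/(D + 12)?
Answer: 529/47 ≈ 11.255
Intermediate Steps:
t(D) = 2*D/(12 + D) (t(D) = (2*D)/(12 + D) = 2*D/(12 + D))
O(H, M) = 9 (O(H, M) = (5 + (4 - 1*6))² = (5 + (4 - 6))² = (5 - 2)² = 3² = 9)
O(-20, -88) + t(-106) = 9 + 2*(-106)/(12 - 106) = 9 + 2*(-106)/(-94) = 9 + 2*(-106)*(-1/94) = 9 + 106/47 = 529/47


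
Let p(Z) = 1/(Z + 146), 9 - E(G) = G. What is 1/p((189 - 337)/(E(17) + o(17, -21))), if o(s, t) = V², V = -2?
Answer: 183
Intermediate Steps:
E(G) = 9 - G
o(s, t) = 4 (o(s, t) = (-2)² = 4)
p(Z) = 1/(146 + Z)
1/p((189 - 337)/(E(17) + o(17, -21))) = 1/(1/(146 + (189 - 337)/((9 - 1*17) + 4))) = 1/(1/(146 - 148/((9 - 17) + 4))) = 1/(1/(146 - 148/(-8 + 4))) = 1/(1/(146 - 148/(-4))) = 1/(1/(146 - 148*(-¼))) = 1/(1/(146 + 37)) = 1/(1/183) = 183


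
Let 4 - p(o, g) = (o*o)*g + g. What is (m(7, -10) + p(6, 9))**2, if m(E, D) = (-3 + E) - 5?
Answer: 108900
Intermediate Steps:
p(o, g) = 4 - g - g*o**2 (p(o, g) = 4 - ((o*o)*g + g) = 4 - (o**2*g + g) = 4 - (g*o**2 + g) = 4 - (g + g*o**2) = 4 + (-g - g*o**2) = 4 - g - g*o**2)
m(E, D) = -8 + E
(m(7, -10) + p(6, 9))**2 = ((-8 + 7) + (4 - 1*9 - 1*9*6**2))**2 = (-1 + (4 - 9 - 1*9*36))**2 = (-1 + (4 - 9 - 324))**2 = (-1 - 329)**2 = (-330)**2 = 108900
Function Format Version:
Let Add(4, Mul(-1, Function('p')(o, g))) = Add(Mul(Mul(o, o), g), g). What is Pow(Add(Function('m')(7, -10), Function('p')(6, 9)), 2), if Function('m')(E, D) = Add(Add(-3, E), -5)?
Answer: 108900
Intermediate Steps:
Function('p')(o, g) = Add(4, Mul(-1, g), Mul(-1, g, Pow(o, 2))) (Function('p')(o, g) = Add(4, Mul(-1, Add(Mul(Mul(o, o), g), g))) = Add(4, Mul(-1, Add(Mul(Pow(o, 2), g), g))) = Add(4, Mul(-1, Add(Mul(g, Pow(o, 2)), g))) = Add(4, Mul(-1, Add(g, Mul(g, Pow(o, 2))))) = Add(4, Add(Mul(-1, g), Mul(-1, g, Pow(o, 2)))) = Add(4, Mul(-1, g), Mul(-1, g, Pow(o, 2))))
Function('m')(E, D) = Add(-8, E)
Pow(Add(Function('m')(7, -10), Function('p')(6, 9)), 2) = Pow(Add(Add(-8, 7), Add(4, Mul(-1, 9), Mul(-1, 9, Pow(6, 2)))), 2) = Pow(Add(-1, Add(4, -9, Mul(-1, 9, 36))), 2) = Pow(Add(-1, Add(4, -9, -324)), 2) = Pow(Add(-1, -329), 2) = Pow(-330, 2) = 108900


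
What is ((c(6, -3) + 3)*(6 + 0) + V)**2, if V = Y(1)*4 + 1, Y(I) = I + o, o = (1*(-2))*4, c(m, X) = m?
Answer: 729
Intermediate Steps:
o = -8 (o = -2*4 = -8)
Y(I) = -8 + I (Y(I) = I - 8 = -8 + I)
V = -27 (V = (-8 + 1)*4 + 1 = -7*4 + 1 = -28 + 1 = -27)
((c(6, -3) + 3)*(6 + 0) + V)**2 = ((6 + 3)*(6 + 0) - 27)**2 = (9*6 - 27)**2 = (54 - 27)**2 = 27**2 = 729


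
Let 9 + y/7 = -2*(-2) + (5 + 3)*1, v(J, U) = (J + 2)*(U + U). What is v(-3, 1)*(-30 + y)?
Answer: 18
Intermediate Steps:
v(J, U) = 2*U*(2 + J) (v(J, U) = (2 + J)*(2*U) = 2*U*(2 + J))
y = 21 (y = -63 + 7*(-2*(-2) + (5 + 3)*1) = -63 + 7*(4 + 8*1) = -63 + 7*(4 + 8) = -63 + 7*12 = -63 + 84 = 21)
v(-3, 1)*(-30 + y) = (2*1*(2 - 3))*(-30 + 21) = (2*1*(-1))*(-9) = -2*(-9) = 18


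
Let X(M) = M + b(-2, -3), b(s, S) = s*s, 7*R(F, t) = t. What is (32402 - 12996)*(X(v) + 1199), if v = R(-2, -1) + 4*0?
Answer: 163398520/7 ≈ 2.3343e+7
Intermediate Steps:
R(F, t) = t/7
b(s, S) = s²
v = -⅐ (v = (⅐)*(-1) + 4*0 = -⅐ + 0 = -⅐ ≈ -0.14286)
X(M) = 4 + M (X(M) = M + (-2)² = M + 4 = 4 + M)
(32402 - 12996)*(X(v) + 1199) = (32402 - 12996)*((4 - ⅐) + 1199) = 19406*(27/7 + 1199) = 19406*(8420/7) = 163398520/7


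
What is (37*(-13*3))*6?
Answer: -8658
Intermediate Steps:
(37*(-13*3))*6 = (37*(-39))*6 = -1443*6 = -8658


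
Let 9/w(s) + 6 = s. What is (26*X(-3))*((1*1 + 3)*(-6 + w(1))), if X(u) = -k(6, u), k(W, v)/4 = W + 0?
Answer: 97344/5 ≈ 19469.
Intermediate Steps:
k(W, v) = 4*W (k(W, v) = 4*(W + 0) = 4*W)
w(s) = 9/(-6 + s)
X(u) = -24 (X(u) = -4*6 = -1*24 = -24)
(26*X(-3))*((1*1 + 3)*(-6 + w(1))) = (26*(-24))*((1*1 + 3)*(-6 + 9/(-6 + 1))) = -624*(1 + 3)*(-6 + 9/(-5)) = -2496*(-6 + 9*(-⅕)) = -2496*(-6 - 9/5) = -2496*(-39)/5 = -624*(-156/5) = 97344/5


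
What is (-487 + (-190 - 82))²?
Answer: 576081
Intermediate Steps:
(-487 + (-190 - 82))² = (-487 - 272)² = (-759)² = 576081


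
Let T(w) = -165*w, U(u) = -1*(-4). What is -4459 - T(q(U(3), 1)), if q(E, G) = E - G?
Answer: -3964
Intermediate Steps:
U(u) = 4
-4459 - T(q(U(3), 1)) = -4459 - (-165)*(4 - 1*1) = -4459 - (-165)*(4 - 1) = -4459 - (-165)*3 = -4459 - 1*(-495) = -4459 + 495 = -3964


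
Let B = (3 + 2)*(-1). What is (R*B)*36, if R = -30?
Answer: 5400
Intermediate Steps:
B = -5 (B = 5*(-1) = -5)
(R*B)*36 = -30*(-5)*36 = 150*36 = 5400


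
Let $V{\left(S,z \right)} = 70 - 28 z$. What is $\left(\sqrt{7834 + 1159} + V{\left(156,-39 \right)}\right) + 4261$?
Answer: $5423 + 23 \sqrt{17} \approx 5517.8$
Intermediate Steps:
$\left(\sqrt{7834 + 1159} + V{\left(156,-39 \right)}\right) + 4261 = \left(\sqrt{7834 + 1159} + \left(70 - -1092\right)\right) + 4261 = \left(\sqrt{8993} + \left(70 + 1092\right)\right) + 4261 = \left(23 \sqrt{17} + 1162\right) + 4261 = \left(1162 + 23 \sqrt{17}\right) + 4261 = 5423 + 23 \sqrt{17}$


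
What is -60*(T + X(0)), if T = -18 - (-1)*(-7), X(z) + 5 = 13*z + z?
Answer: 1800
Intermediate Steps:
X(z) = -5 + 14*z (X(z) = -5 + (13*z + z) = -5 + 14*z)
T = -25 (T = -18 - 1*7 = -18 - 7 = -25)
-60*(T + X(0)) = -60*(-25 + (-5 + 14*0)) = -60*(-25 + (-5 + 0)) = -60*(-25 - 5) = -60*(-30) = 1800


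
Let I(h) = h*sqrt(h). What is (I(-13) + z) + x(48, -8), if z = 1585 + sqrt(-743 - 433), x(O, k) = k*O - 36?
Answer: 1165 - 13*I*sqrt(13) + 14*I*sqrt(6) ≈ 1165.0 - 12.579*I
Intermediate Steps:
I(h) = h**(3/2)
x(O, k) = -36 + O*k (x(O, k) = O*k - 36 = -36 + O*k)
z = 1585 + 14*I*sqrt(6) (z = 1585 + sqrt(-1176) = 1585 + 14*I*sqrt(6) ≈ 1585.0 + 34.293*I)
(I(-13) + z) + x(48, -8) = ((-13)**(3/2) + (1585 + 14*I*sqrt(6))) + (-36 + 48*(-8)) = (-13*I*sqrt(13) + (1585 + 14*I*sqrt(6))) + (-36 - 384) = (1585 - 13*I*sqrt(13) + 14*I*sqrt(6)) - 420 = 1165 - 13*I*sqrt(13) + 14*I*sqrt(6)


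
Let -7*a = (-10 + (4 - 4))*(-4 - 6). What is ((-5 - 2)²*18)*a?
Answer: -12600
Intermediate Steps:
a = -100/7 (a = -(-10 + (4 - 4))*(-4 - 6)/7 = -(-10 + 0)*(-10)/7 = -(-10)*(-10)/7 = -⅐*100 = -100/7 ≈ -14.286)
((-5 - 2)²*18)*a = ((-5 - 2)²*18)*(-100/7) = ((-7)²*18)*(-100/7) = (49*18)*(-100/7) = 882*(-100/7) = -12600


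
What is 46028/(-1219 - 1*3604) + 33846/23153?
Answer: -69419002/8589763 ≈ -8.0816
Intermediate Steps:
46028/(-1219 - 1*3604) + 33846/23153 = 46028/(-1219 - 3604) + 33846*(1/23153) = 46028/(-4823) + 33846/23153 = 46028*(-1/4823) + 33846/23153 = -46028/4823 + 33846/23153 = -69419002/8589763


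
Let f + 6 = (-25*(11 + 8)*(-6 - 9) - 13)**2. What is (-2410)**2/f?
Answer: 2904050/25290269 ≈ 0.11483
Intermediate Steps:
f = 50580538 (f = -6 + (-25*(11 + 8)*(-6 - 9) - 13)**2 = -6 + (-475*(-15) - 13)**2 = -6 + (-25*(-285) - 13)**2 = -6 + (7125 - 13)**2 = -6 + 7112**2 = -6 + 50580544 = 50580538)
(-2410)**2/f = (-2410)**2/50580538 = 5808100*(1/50580538) = 2904050/25290269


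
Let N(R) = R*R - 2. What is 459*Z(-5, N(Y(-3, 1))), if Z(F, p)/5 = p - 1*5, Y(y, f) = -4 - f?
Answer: 41310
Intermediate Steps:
N(R) = -2 + R² (N(R) = R² - 2 = -2 + R²)
Z(F, p) = -25 + 5*p (Z(F, p) = 5*(p - 1*5) = 5*(p - 5) = 5*(-5 + p) = -25 + 5*p)
459*Z(-5, N(Y(-3, 1))) = 459*(-25 + 5*(-2 + (-4 - 1*1)²)) = 459*(-25 + 5*(-2 + (-4 - 1)²)) = 459*(-25 + 5*(-2 + (-5)²)) = 459*(-25 + 5*(-2 + 25)) = 459*(-25 + 5*23) = 459*(-25 + 115) = 459*90 = 41310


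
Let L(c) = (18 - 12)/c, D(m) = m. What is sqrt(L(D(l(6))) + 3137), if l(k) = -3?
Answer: sqrt(3135) ≈ 55.991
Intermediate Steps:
L(c) = 6/c
sqrt(L(D(l(6))) + 3137) = sqrt(6/(-3) + 3137) = sqrt(6*(-1/3) + 3137) = sqrt(-2 + 3137) = sqrt(3135)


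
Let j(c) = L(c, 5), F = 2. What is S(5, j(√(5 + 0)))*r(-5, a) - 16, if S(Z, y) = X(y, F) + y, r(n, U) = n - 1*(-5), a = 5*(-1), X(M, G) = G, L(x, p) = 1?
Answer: -16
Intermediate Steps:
a = -5
r(n, U) = 5 + n (r(n, U) = n + 5 = 5 + n)
j(c) = 1
S(Z, y) = 2 + y
S(5, j(√(5 + 0)))*r(-5, a) - 16 = (2 + 1)*(5 - 5) - 16 = 3*0 - 16 = 0 - 16 = -16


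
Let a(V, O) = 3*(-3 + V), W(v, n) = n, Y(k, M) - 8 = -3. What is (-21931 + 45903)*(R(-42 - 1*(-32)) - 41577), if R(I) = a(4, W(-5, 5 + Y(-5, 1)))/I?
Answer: -4983455178/5 ≈ -9.9669e+8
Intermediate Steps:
Y(k, M) = 5 (Y(k, M) = 8 - 3 = 5)
a(V, O) = -9 + 3*V
R(I) = 3/I (R(I) = (-9 + 3*4)/I = (-9 + 12)/I = 3/I)
(-21931 + 45903)*(R(-42 - 1*(-32)) - 41577) = (-21931 + 45903)*(3/(-42 - 1*(-32)) - 41577) = 23972*(3/(-42 + 32) - 41577) = 23972*(3/(-10) - 41577) = 23972*(3*(-1/10) - 41577) = 23972*(-3/10 - 41577) = 23972*(-415773/10) = -4983455178/5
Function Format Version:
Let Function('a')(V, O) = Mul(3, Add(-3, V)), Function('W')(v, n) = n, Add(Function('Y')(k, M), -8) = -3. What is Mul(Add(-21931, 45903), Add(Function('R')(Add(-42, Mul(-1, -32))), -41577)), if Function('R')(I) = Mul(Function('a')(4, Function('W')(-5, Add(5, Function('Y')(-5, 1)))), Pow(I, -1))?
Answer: Rational(-4983455178, 5) ≈ -9.9669e+8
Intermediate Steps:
Function('Y')(k, M) = 5 (Function('Y')(k, M) = Add(8, -3) = 5)
Function('a')(V, O) = Add(-9, Mul(3, V))
Function('R')(I) = Mul(3, Pow(I, -1)) (Function('R')(I) = Mul(Add(-9, Mul(3, 4)), Pow(I, -1)) = Mul(Add(-9, 12), Pow(I, -1)) = Mul(3, Pow(I, -1)))
Mul(Add(-21931, 45903), Add(Function('R')(Add(-42, Mul(-1, -32))), -41577)) = Mul(Add(-21931, 45903), Add(Mul(3, Pow(Add(-42, Mul(-1, -32)), -1)), -41577)) = Mul(23972, Add(Mul(3, Pow(Add(-42, 32), -1)), -41577)) = Mul(23972, Add(Mul(3, Pow(-10, -1)), -41577)) = Mul(23972, Add(Mul(3, Rational(-1, 10)), -41577)) = Mul(23972, Add(Rational(-3, 10), -41577)) = Mul(23972, Rational(-415773, 10)) = Rational(-4983455178, 5)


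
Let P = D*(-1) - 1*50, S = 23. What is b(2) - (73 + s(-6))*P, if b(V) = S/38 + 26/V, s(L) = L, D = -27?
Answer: 59075/38 ≈ 1554.6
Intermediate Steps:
P = -23 (P = -27*(-1) - 1*50 = 27 - 50 = -23)
b(V) = 23/38 + 26/V
b(2) - (73 + s(-6))*P = (23/38 + 26/2) - (73 - 6)*(-23) = (23/38 + 26*(½)) - 67*(-23) = (23/38 + 13) - 1*(-1541) = 517/38 + 1541 = 59075/38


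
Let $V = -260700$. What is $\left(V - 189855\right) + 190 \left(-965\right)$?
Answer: $-633905$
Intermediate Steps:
$\left(V - 189855\right) + 190 \left(-965\right) = \left(-260700 - 189855\right) + 190 \left(-965\right) = -450555 - 183350 = -633905$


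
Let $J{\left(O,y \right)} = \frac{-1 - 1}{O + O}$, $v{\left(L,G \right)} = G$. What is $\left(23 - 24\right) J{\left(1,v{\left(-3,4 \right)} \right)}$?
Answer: $1$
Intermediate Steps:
$J{\left(O,y \right)} = - \frac{1}{O}$ ($J{\left(O,y \right)} = - \frac{2}{2 O} = - 2 \frac{1}{2 O} = - \frac{1}{O}$)
$\left(23 - 24\right) J{\left(1,v{\left(-3,4 \right)} \right)} = \left(23 - 24\right) \left(- 1^{-1}\right) = - \left(-1\right) 1 = \left(-1\right) \left(-1\right) = 1$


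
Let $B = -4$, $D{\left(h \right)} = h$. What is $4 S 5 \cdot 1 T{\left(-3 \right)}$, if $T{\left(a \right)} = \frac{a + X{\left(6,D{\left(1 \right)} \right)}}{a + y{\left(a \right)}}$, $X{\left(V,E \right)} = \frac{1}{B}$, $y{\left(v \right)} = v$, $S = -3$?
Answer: $- \frac{65}{2} \approx -32.5$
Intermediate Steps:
$X{\left(V,E \right)} = - \frac{1}{4}$ ($X{\left(V,E \right)} = \frac{1}{-4} = - \frac{1}{4}$)
$T{\left(a \right)} = \frac{- \frac{1}{4} + a}{2 a}$ ($T{\left(a \right)} = \frac{a - \frac{1}{4}}{a + a} = \frac{- \frac{1}{4} + a}{2 a}$)
$4 S 5 \cdot 1 T{\left(-3 \right)} = 4 \left(-3\right) 5 \cdot 1 \frac{-1 + 4 \left(-3\right)}{8 \left(-3\right)} = \left(-12\right) 5 \cdot \frac{1}{8} \left(- \frac{1}{3}\right) \left(-1 - 12\right) = - 60 \cdot \frac{1}{8} \left(- \frac{1}{3}\right) \left(-13\right) = \left(-60\right) \frac{13}{24} = - \frac{65}{2}$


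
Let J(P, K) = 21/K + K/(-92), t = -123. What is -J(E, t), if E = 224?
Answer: -4399/3772 ≈ -1.1662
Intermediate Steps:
J(P, K) = 21/K - K/92 (J(P, K) = 21/K + K*(-1/92) = 21/K - K/92)
-J(E, t) = -(21/(-123) - 1/92*(-123)) = -(21*(-1/123) + 123/92) = -(-7/41 + 123/92) = -1*4399/3772 = -4399/3772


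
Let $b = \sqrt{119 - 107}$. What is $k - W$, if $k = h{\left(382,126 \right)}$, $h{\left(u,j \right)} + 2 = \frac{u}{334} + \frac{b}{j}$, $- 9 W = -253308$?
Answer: $- \frac{14101241}{501} + \frac{\sqrt{3}}{63} \approx -28146.0$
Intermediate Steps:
$W = \frac{84436}{3}$ ($W = \left(- \frac{1}{9}\right) \left(-253308\right) = \frac{84436}{3} \approx 28145.0$)
$b = 2 \sqrt{3}$ ($b = \sqrt{12} = 2 \sqrt{3} \approx 3.4641$)
$h{\left(u,j \right)} = -2 + \frac{u}{334} + \frac{2 \sqrt{3}}{j}$ ($h{\left(u,j \right)} = -2 + \left(\frac{u}{334} + \frac{2 \sqrt{3}}{j}\right) = -2 + \frac{u}{334} + \frac{2 \sqrt{3}}{j}$)
$k = - \frac{143}{167} + \frac{\sqrt{3}}{63}$ ($k = -2 + \frac{1}{334} \cdot 382 + \frac{2 \sqrt{3}}{126} = -2 + \frac{191}{167} + 2 \sqrt{3} \cdot \frac{1}{126} = -2 + \frac{191}{167} + \frac{\sqrt{3}}{63} = - \frac{143}{167} + \frac{\sqrt{3}}{63} \approx -0.82879$)
$k - W = \left(- \frac{143}{167} + \frac{\sqrt{3}}{63}\right) - \frac{84436}{3} = - \frac{14101241}{501} + \frac{\sqrt{3}}{63}$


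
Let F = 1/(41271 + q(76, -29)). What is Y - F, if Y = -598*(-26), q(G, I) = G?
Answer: 642863155/41347 ≈ 15548.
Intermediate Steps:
Y = 15548
F = 1/41347 (F = 1/(41271 + 76) = 1/41347 ≈ 2.4186e-5)
Y - F = 15548 - 1*1/41347 = 15548 - 1/41347 = 642863155/41347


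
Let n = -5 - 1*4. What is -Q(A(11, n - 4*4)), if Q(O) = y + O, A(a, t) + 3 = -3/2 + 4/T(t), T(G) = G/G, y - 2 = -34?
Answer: 65/2 ≈ 32.500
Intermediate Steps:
y = -32 (y = 2 - 34 = -32)
T(G) = 1
n = -9 (n = -5 - 4 = -9)
A(a, t) = -½ (A(a, t) = -3 + (-3/2 + 4/1) = -3 + (-3*½ + 4*1) = -3 + (-3/2 + 4) = -3 + 5/2 = -½)
Q(O) = -32 + O
-Q(A(11, n - 4*4)) = -(-32 - ½) = -1*(-65/2) = 65/2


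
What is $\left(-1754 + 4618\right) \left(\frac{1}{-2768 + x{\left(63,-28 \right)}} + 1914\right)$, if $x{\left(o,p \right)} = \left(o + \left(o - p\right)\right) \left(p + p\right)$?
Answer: $\frac{3902967373}{712} \approx 5.4817 \cdot 10^{6}$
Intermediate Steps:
$x{\left(o,p \right)} = 2 p \left(- p + 2 o\right)$ ($x{\left(o,p \right)} = \left(- p + 2 o\right) 2 p = 2 p \left(- p + 2 o\right)$)
$\left(-1754 + 4618\right) \left(\frac{1}{-2768 + x{\left(63,-28 \right)}} + 1914\right) = \left(-1754 + 4618\right) \left(\frac{1}{-2768 + 2 \left(-28\right) \left(\left(-1\right) \left(-28\right) + 2 \cdot 63\right)} + 1914\right) = 2864 \left(\frac{1}{-2768 + 2 \left(-28\right) \left(28 + 126\right)} + 1914\right) = 2864 \left(\frac{1}{-2768 + 2 \left(-28\right) 154} + 1914\right) = 2864 \left(\frac{1}{-2768 - 8624} + 1914\right) = 2864 \left(\frac{1}{-11392} + 1914\right) = 2864 \left(- \frac{1}{11392} + 1914\right) = 2864 \cdot \frac{21804287}{11392} = \frac{3902967373}{712}$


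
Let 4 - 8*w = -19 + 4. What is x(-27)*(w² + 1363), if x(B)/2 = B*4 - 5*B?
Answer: 2365011/32 ≈ 73907.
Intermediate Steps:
w = 19/8 (w = ½ - (-19 + 4)/8 = ½ - ⅛*(-15) = ½ + 15/8 = 19/8 ≈ 2.3750)
x(B) = -2*B (x(B) = 2*(B*4 - 5*B) = 2*(4*B - 5*B) = 2*(-B) = -2*B)
x(-27)*(w² + 1363) = (-2*(-27))*((19/8)² + 1363) = 54*(361/64 + 1363) = 54*(87593/64) = 2365011/32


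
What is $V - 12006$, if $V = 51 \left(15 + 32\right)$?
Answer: $-9609$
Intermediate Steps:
$V = 2397$ ($V = 51 \cdot 47 = 2397$)
$V - 12006 = 2397 - 12006 = -9609$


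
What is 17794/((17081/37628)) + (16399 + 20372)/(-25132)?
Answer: 5269830461/134444 ≈ 39197.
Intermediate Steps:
17794/((17081/37628)) + (16399 + 20372)/(-25132) = 17794/((17081*(1/37628))) + 36771*(-1/25132) = 17794/(17081/37628) - 357/244 = 17794*(37628/17081) - 357/244 = 21598472/551 - 357/244 = 5269830461/134444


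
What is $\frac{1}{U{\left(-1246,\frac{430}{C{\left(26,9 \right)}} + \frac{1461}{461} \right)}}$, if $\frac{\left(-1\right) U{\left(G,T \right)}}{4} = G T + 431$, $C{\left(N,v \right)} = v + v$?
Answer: $\frac{4149}{552370900} \approx 7.5113 \cdot 10^{-6}$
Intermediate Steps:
$C{\left(N,v \right)} = 2 v$
$U{\left(G,T \right)} = -1724 - 4 G T$ ($U{\left(G,T \right)} = - 4 \left(G T + 431\right) = - 4 \left(431 + G T\right) = -1724 - 4 G T$)
$\frac{1}{U{\left(-1246,\frac{430}{C{\left(26,9 \right)}} + \frac{1461}{461} \right)}} = \frac{1}{-1724 - - 4984 \left(\frac{430}{2 \cdot 9} + \frac{1461}{461}\right)} = \frac{1}{-1724 - - 4984 \left(\frac{430}{18} + 1461 \cdot \frac{1}{461}\right)} = \frac{1}{-1724 - - 4984 \left(430 \cdot \frac{1}{18} + \frac{1461}{461}\right)} = \frac{1}{-1724 - - 4984 \left(\frac{215}{9} + \frac{1461}{461}\right)} = \frac{1}{-1724 - \left(-4984\right) \frac{112264}{4149}} = \frac{1}{-1724 + \frac{559523776}{4149}} = \frac{1}{\frac{552370900}{4149}} = \frac{4149}{552370900}$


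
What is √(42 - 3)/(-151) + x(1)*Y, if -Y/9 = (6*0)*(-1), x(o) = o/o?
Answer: -√39/151 ≈ -0.041358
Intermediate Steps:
x(o) = 1
Y = 0 (Y = -9*6*0*(-1) = -0*(-1) = -9*0 = 0)
√(42 - 3)/(-151) + x(1)*Y = √(42 - 3)/(-151) + 1*0 = √39*(-1/151) + 0 = -√39/151 + 0 = -√39/151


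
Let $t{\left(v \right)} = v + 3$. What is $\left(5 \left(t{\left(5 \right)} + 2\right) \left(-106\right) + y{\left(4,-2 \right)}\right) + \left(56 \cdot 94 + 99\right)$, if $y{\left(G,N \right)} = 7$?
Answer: $70$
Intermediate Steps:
$t{\left(v \right)} = 3 + v$
$\left(5 \left(t{\left(5 \right)} + 2\right) \left(-106\right) + y{\left(4,-2 \right)}\right) + \left(56 \cdot 94 + 99\right) = \left(5 \left(\left(3 + 5\right) + 2\right) \left(-106\right) + 7\right) + \left(56 \cdot 94 + 99\right) = \left(5 \left(8 + 2\right) \left(-106\right) + 7\right) + \left(5264 + 99\right) = \left(5 \cdot 10 \left(-106\right) + 7\right) + 5363 = \left(50 \left(-106\right) + 7\right) + 5363 = \left(-5300 + 7\right) + 5363 = -5293 + 5363 = 70$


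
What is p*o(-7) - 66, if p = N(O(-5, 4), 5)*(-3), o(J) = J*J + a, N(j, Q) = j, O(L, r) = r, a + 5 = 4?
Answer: -642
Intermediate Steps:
a = -1 (a = -5 + 4 = -1)
o(J) = -1 + J² (o(J) = J*J - 1 = J² - 1 = -1 + J²)
p = -12 (p = 4*(-3) = -12)
p*o(-7) - 66 = -12*(-1 + (-7)²) - 66 = -12*(-1 + 49) - 66 = -12*48 - 66 = -576 - 66 = -642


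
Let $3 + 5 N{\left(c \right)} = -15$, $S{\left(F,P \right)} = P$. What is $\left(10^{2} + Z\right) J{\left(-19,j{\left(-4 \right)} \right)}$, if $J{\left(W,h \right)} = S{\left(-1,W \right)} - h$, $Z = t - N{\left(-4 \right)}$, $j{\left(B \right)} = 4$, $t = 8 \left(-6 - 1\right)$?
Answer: $- \frac{5474}{5} \approx -1094.8$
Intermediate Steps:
$t = -56$ ($t = 8 \left(-7\right) = -56$)
$N{\left(c \right)} = - \frac{18}{5}$ ($N{\left(c \right)} = - \frac{3}{5} + \frac{1}{5} \left(-15\right) = - \frac{3}{5} - 3 = - \frac{18}{5}$)
$Z = - \frac{262}{5}$ ($Z = -56 - - \frac{18}{5} = -56 + \frac{18}{5} = - \frac{262}{5} \approx -52.4$)
$J{\left(W,h \right)} = W - h$
$\left(10^{2} + Z\right) J{\left(-19,j{\left(-4 \right)} \right)} = \left(10^{2} - \frac{262}{5}\right) \left(-19 - 4\right) = \left(100 - \frac{262}{5}\right) \left(-19 - 4\right) = \frac{238}{5} \left(-23\right) = - \frac{5474}{5}$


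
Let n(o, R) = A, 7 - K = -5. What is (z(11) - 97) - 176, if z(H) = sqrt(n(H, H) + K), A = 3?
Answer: -273 + sqrt(15) ≈ -269.13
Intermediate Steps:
K = 12 (K = 7 - 1*(-5) = 7 + 5 = 12)
n(o, R) = 3
z(H) = sqrt(15) (z(H) = sqrt(3 + 12) = sqrt(15))
(z(11) - 97) - 176 = (sqrt(15) - 97) - 176 = (-97 + sqrt(15)) - 176 = -273 + sqrt(15)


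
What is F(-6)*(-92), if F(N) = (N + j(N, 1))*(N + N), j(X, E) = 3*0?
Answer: -6624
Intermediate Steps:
j(X, E) = 0
F(N) = 2*N**2 (F(N) = (N + 0)*(N + N) = N*(2*N) = 2*N**2)
F(-6)*(-92) = (2*(-6)**2)*(-92) = (2*36)*(-92) = 72*(-92) = -6624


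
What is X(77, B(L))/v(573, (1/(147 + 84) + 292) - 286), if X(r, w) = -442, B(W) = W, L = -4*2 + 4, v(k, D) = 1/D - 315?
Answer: 306527/218337 ≈ 1.4039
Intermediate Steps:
v(k, D) = -315 + 1/D
L = -4 (L = -8 + 4 = -4)
X(77, B(L))/v(573, (1/(147 + 84) + 292) - 286) = -442/(-315 + 1/((1/(147 + 84) + 292) - 286)) = -442/(-315 + 1/((1/231 + 292) - 286)) = -442/(-315 + 1/(67453/231 - 286)) = -442/(-315 + 1/(1387/231)) = -442/(-315 + 231/1387) = -442/(-436674/1387) = -442*(-1387/436674) = 306527/218337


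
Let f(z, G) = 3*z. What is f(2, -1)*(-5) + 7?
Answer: -23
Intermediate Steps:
f(2, -1)*(-5) + 7 = (3*2)*(-5) + 7 = 6*(-5) + 7 = -30 + 7 = -23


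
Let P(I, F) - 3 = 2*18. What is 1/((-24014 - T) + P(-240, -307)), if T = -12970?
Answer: -1/11005 ≈ -9.0868e-5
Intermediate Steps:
P(I, F) = 39 (P(I, F) = 3 + 2*18 = 3 + 36 = 39)
1/((-24014 - T) + P(-240, -307)) = 1/((-24014 - 1*(-12970)) + 39) = 1/((-24014 + 12970) + 39) = 1/(-11044 + 39) = 1/(-11005) = -1/11005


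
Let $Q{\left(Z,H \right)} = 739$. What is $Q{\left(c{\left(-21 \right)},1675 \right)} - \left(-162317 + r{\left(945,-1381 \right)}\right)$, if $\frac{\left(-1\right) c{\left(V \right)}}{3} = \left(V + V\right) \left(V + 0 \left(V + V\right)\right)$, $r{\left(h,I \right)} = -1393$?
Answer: $164449$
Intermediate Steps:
$c{\left(V \right)} = - 6 V^{2}$ ($c{\left(V \right)} = - 3 \left(V + V\right) \left(V + 0 \left(V + V\right)\right) = - 3 \cdot 2 V \left(V + 0 \cdot 2 V\right) = - 3 \cdot 2 V \left(V + 0\right) = - 3 \cdot 2 V V = - 3 \cdot 2 V^{2} = - 6 V^{2}$)
$Q{\left(c{\left(-21 \right)},1675 \right)} - \left(-162317 + r{\left(945,-1381 \right)}\right) = 739 + \left(162317 - -1393\right) = 739 + \left(162317 + 1393\right) = 739 + 163710 = 164449$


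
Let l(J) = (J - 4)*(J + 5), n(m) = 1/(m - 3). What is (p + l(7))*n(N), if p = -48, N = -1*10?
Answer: 12/13 ≈ 0.92308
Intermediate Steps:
N = -10
n(m) = 1/(-3 + m)
l(J) = (-4 + J)*(5 + J)
(p + l(7))*n(N) = (-48 + (-20 + 7 + 7²))/(-3 - 10) = (-48 + (-20 + 7 + 49))/(-13) = (-48 + 36)*(-1/13) = -12*(-1/13) = 12/13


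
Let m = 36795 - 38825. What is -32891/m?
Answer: 32891/2030 ≈ 16.202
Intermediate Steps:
m = -2030
-32891/m = -32891/(-2030) = -32891*(-1/2030) = 32891/2030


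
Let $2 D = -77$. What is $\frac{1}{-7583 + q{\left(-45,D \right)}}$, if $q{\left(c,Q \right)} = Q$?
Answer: $- \frac{2}{15243} \approx -0.00013121$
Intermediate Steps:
$D = - \frac{77}{2}$ ($D = \frac{1}{2} \left(-77\right) = - \frac{77}{2} \approx -38.5$)
$\frac{1}{-7583 + q{\left(-45,D \right)}} = \frac{1}{-7583 - \frac{77}{2}} = \frac{1}{- \frac{15243}{2}} = - \frac{2}{15243}$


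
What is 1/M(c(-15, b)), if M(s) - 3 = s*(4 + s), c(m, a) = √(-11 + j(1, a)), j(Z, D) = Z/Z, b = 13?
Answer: -7/209 - 4*I*√10/209 ≈ -0.033493 - 0.060522*I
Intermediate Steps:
j(Z, D) = 1
c(m, a) = I*√10 (c(m, a) = √(-11 + 1) = √(-10) = I*√10)
M(s) = 3 + s*(4 + s)
1/M(c(-15, b)) = 1/(3 + (I*√10)² + 4*(I*√10)) = 1/(3 - 10 + 4*I*√10) = 1/(-7 + 4*I*√10)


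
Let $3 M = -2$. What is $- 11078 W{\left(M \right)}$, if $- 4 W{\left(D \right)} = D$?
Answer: $- \frac{5539}{3} \approx -1846.3$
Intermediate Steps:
$M = - \frac{2}{3}$ ($M = \frac{1}{3} \left(-2\right) = - \frac{2}{3} \approx -0.66667$)
$W{\left(D \right)} = - \frac{D}{4}$
$- 11078 W{\left(M \right)} = - 11078 \left(\left(- \frac{1}{4}\right) \left(- \frac{2}{3}\right)\right) = \left(-11078\right) \frac{1}{6} = - \frac{5539}{3}$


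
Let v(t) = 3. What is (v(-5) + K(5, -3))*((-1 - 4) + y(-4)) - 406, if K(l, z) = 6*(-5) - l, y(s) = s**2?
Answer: -758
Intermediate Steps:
K(l, z) = -30 - l
(v(-5) + K(5, -3))*((-1 - 4) + y(-4)) - 406 = (3 + (-30 - 1*5))*((-1 - 4) + (-4)**2) - 406 = (3 + (-30 - 5))*(-5 + 16) - 406 = (3 - 35)*11 - 406 = -32*11 - 406 = -352 - 406 = -758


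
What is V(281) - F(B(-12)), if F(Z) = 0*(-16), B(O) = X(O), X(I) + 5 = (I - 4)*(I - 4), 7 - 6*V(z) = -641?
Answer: 108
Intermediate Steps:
V(z) = 108 (V(z) = 7/6 - 1/6*(-641) = 7/6 + 641/6 = 108)
X(I) = -5 + (-4 + I)**2 (X(I) = -5 + (I - 4)*(I - 4) = -5 + (-4 + I)*(-4 + I) = -5 + (-4 + I)**2)
B(O) = -5 + (-4 + O)**2
F(Z) = 0
V(281) - F(B(-12)) = 108 - 1*0 = 108 + 0 = 108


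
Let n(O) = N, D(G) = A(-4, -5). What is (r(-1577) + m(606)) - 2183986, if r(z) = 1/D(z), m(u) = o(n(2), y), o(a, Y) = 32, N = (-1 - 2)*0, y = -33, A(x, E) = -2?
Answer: -4367909/2 ≈ -2.1840e+6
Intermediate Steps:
D(G) = -2
N = 0 (N = -3*0 = 0)
n(O) = 0
m(u) = 32
r(z) = -½ (r(z) = 1/(-2) = -½)
(r(-1577) + m(606)) - 2183986 = (-½ + 32) - 2183986 = 63/2 - 2183986 = -4367909/2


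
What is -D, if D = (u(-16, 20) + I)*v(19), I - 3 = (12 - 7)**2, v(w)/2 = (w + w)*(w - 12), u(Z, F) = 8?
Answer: -19152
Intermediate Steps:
v(w) = 4*w*(-12 + w) (v(w) = 2*((w + w)*(w - 12)) = 2*((2*w)*(-12 + w)) = 2*(2*w*(-12 + w)) = 4*w*(-12 + w))
I = 28 (I = 3 + (12 - 7)**2 = 3 + 5**2 = 3 + 25 = 28)
D = 19152 (D = (8 + 28)*(4*19*(-12 + 19)) = 36*(4*19*7) = 36*532 = 19152)
-D = -1*19152 = -19152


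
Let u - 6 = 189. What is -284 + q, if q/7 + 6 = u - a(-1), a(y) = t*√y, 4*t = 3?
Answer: 1039 - 21*I/4 ≈ 1039.0 - 5.25*I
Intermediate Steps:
t = ¾ (t = (¼)*3 = ¾ ≈ 0.75000)
u = 195 (u = 6 + 189 = 195)
a(y) = 3*√y/4
q = 1323 - 21*I/4 (q = -42 + 7*(195 - 3*√(-1)/4) = -42 + 7*(195 - 3*I/4) = -42 + (1365 - 21*I/4) = 1323 - 21*I/4 ≈ 1323.0 - 5.25*I)
-284 + q = -284 + (1323 - 21*I/4) = 1039 - 21*I/4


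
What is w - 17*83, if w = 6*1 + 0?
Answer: -1405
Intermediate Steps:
w = 6 (w = 6 + 0 = 6)
w - 17*83 = 6 - 17*83 = 6 - 1411 = -1405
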